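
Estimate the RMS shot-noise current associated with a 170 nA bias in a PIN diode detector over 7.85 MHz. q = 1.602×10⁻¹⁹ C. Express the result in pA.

I_n = √(2qI·B)
2qI·B = 2 × 1.602×10⁻¹⁹ × 1.70×10⁻⁷ × 7.85×10⁶ = 4.28×10⁻¹⁹ A²
I_n = √(4.28×10⁻¹⁹) = 6.54×10⁻¹⁰ A = 654 pA

654 pA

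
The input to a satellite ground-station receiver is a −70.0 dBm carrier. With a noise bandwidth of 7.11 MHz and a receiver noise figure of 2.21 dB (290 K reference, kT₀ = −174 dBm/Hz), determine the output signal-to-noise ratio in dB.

33.3 dB

Noise floor: N = −174 + 10 log₁₀(B) + NF
10 log₁₀(7.11×10⁶) = 68.52 dB
N = −174 + 68.52 + 2.21 = −103.27 dBm
SNR = P_sig − N = −70.0 − (−103.27) = 33.27 dB → 33.3 dB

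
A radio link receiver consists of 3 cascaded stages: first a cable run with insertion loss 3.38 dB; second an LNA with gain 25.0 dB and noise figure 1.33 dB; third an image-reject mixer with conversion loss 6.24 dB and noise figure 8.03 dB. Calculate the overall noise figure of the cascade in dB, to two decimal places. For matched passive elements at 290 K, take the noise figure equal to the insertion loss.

Convert to linear (a loss of L dB is a gain of −L dB): F_i = 10^(NF_i/10), G_i = 10^(G_i,dB/10)
  Stage 1: F_1 = 10^(3.38/10) = 2.178, G_1 = 10^(−3.38/10) = 0.4592
  Stage 2: F_2 = 10^(1.33/10) = 1.358, G_2 = 10^(25.0/10) = 316.2
  Stage 3: F_3 = 10^(8.03/10) = 6.353, G_3 = 10^(−6.24/10) = 0.2377
Friis cascade:
  F = 2.178 + (1.358 − 1)/0.4592 + (6.353 − 1)/145.2 = 2.995
NF = 10 log₁₀(2.995) = 4.76 dB

4.76 dB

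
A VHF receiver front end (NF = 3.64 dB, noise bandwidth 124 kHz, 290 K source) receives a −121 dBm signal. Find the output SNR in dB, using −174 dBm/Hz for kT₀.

Noise floor: N = −174 + 10 log₁₀(B) + NF
10 log₁₀(1.24×10⁵) = 50.93 dB
N = −174 + 50.93 + 3.64 = −119.43 dBm
SNR = P_sig − N = −121 − (−119.43) = −1.57 dB → −1.6 dB

−1.6 dB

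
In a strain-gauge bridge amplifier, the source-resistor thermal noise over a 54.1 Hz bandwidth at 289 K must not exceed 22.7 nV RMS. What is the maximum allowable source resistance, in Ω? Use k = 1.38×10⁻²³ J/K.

Johnson–Nyquist: V_n = √(4kTRB) ⇒ R = V_n² / (4kTB)
4kTB = 4 × 1.38×10⁻²³ × 289 × 5.41×10¹ = 8.63×10⁻¹⁹
R = (2.27×10⁻⁸)² / 8.63×10⁻¹⁹ = 5.97×10² Ω = 597 Ω

597 Ω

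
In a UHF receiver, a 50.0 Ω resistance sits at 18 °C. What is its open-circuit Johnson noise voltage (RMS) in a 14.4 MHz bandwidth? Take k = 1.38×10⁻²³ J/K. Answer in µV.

3.40 µV

T = 18 °C + 273.15 = 291.15 K
V_n = √(4kTRB)
4kTRB = 4 × 1.38×10⁻²³ × 291.15 × 5.00×10¹ × 1.44×10⁷ = 1.16×10⁻¹¹ V²
V_n = √(1.16×10⁻¹¹) = 3.40×10⁻⁶ V = 3.40 µV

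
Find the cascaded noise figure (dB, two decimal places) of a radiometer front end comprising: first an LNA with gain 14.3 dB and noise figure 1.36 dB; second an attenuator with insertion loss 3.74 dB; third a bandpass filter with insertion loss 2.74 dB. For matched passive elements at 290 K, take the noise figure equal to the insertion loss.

1.75 dB

Convert to linear (a loss of L dB is a gain of −L dB): F_i = 10^(NF_i/10), G_i = 10^(G_i,dB/10)
  Stage 1: F_1 = 10^(1.36/10) = 1.368, G_1 = 10^(14.3/10) = 26.92
  Stage 2: F_2 = 10^(3.74/10) = 2.366, G_2 = 10^(−3.74/10) = 0.4227
  Stage 3: F_3 = 10^(2.74/10) = 1.879, G_3 = 10^(−2.74/10) = 0.5321
Friis cascade:
  F = 1.368 + (2.366 − 1)/26.92 + (1.879 − 1)/11.38 = 1.496
NF = 10 log₁₀(1.496) = 1.75 dB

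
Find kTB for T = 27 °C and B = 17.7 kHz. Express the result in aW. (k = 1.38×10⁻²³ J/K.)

73.3 aW

T = 27 °C + 273.15 = 300.15 K
P_n = kTB = 1.38×10⁻²³ × 300.15 × 1.77×10⁴ = 7.33×10⁻¹⁷ W = 73.3 aW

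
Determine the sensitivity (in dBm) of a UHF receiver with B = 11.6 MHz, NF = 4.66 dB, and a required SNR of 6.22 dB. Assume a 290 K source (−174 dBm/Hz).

Sensitivity = −174 + 10 log₁₀(B) + NF + SNR_min
= −174 + 70.64 + 4.66 + 6.22
= −92.48 dBm → −92.5 dBm

−92.5 dBm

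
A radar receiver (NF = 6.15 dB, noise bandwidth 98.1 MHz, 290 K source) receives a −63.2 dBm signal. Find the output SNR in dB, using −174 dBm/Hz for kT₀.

Noise floor: N = −174 + 10 log₁₀(B) + NF
10 log₁₀(9.81×10⁷) = 79.92 dB
N = −174 + 79.92 + 6.15 = −87.93 dBm
SNR = P_sig − N = −63.2 − (−87.93) = 24.73 dB → 24.7 dB

24.7 dB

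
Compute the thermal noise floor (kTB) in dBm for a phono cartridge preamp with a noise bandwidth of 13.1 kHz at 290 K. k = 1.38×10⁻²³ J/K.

−132.8 dBm

P_n = kTB = 1.38×10⁻²³ × 290 × 1.31×10⁴ = 5.24×10⁻¹⁷ W
In dBm: 10 log₁₀(5.24×10⁻¹⁷ / 10⁻³) = −132.8 dBm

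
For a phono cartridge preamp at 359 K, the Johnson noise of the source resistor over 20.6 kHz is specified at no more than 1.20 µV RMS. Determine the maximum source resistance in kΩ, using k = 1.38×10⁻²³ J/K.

3.53 kΩ

Johnson–Nyquist: V_n = √(4kTRB) ⇒ R = V_n² / (4kTB)
4kTB = 4 × 1.38×10⁻²³ × 359 × 2.06×10⁴ = 4.08×10⁻¹⁶
R = (1.20×10⁻⁶)² / 4.08×10⁻¹⁶ = 3.53×10³ Ω = 3.53 kΩ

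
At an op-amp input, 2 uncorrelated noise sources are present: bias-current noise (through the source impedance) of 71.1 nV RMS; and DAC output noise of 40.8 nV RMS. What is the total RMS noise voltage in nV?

82.0 nV

Uncorrelated sources add in power (mean-square): V_tot = √(ΣV_i²)
V_tot = √[(7.11×10⁻⁸)² + (4.08×10⁻⁸)²] = 8.20×10⁻⁸ V = 82.0 nV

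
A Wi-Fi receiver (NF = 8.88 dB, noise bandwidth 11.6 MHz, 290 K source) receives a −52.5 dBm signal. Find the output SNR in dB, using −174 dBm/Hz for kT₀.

42.0 dB

Noise floor: N = −174 + 10 log₁₀(B) + NF
10 log₁₀(1.16×10⁷) = 70.64 dB
N = −174 + 70.64 + 8.88 = −94.48 dBm
SNR = P_sig − N = −52.5 − (−94.48) = 41.98 dB → 42.0 dB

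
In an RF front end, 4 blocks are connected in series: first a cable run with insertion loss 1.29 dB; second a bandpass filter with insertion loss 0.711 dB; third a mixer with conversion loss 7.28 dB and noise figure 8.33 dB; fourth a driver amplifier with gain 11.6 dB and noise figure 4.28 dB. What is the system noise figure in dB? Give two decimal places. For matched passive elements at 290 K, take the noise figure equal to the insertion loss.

13.98 dB

Convert to linear (a loss of L dB is a gain of −L dB): F_i = 10^(NF_i/10), G_i = 10^(G_i,dB/10)
  Stage 1: F_1 = 10^(1.29/10) = 1.346, G_1 = 10^(−1.29/10) = 0.7430
  Stage 2: F_2 = 10^(0.711/10) = 1.178, G_2 = 10^(−0.711/10) = 0.8490
  Stage 3: F_3 = 10^(8.33/10) = 6.808, G_3 = 10^(−7.28/10) = 0.1871
  Stage 4: F_4 = 10^(4.28/10) = 2.679, G_4 = 10^(11.6/10) = 14.45
Friis cascade:
  F = 1.346 + (1.178 − 1)/0.7430 + (6.808 − 1)/0.6308 + (2.679 − 1)/0.1180 = 25.02
NF = 10 log₁₀(25.02) = 13.98 dB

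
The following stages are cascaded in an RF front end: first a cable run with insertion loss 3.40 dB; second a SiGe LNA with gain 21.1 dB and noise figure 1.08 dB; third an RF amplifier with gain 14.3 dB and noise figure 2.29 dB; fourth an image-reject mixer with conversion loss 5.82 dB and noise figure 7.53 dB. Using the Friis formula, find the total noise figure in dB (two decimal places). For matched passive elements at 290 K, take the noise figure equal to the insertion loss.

4.50 dB

Convert to linear (a loss of L dB is a gain of −L dB): F_i = 10^(NF_i/10), G_i = 10^(G_i,dB/10)
  Stage 1: F_1 = 10^(3.40/10) = 2.188, G_1 = 10^(−3.40/10) = 0.4571
  Stage 2: F_2 = 10^(1.08/10) = 1.282, G_2 = 10^(21.1/10) = 128.8
  Stage 3: F_3 = 10^(2.29/10) = 1.694, G_3 = 10^(14.3/10) = 26.92
  Stage 4: F_4 = 10^(7.53/10) = 5.662, G_4 = 10^(−5.82/10) = 0.2618
Friis cascade:
  F = 2.188 + (1.282 − 1)/0.4571 + (1.694 − 1)/58.88 + (5.662 − 1)/1585 = 2.820
NF = 10 log₁₀(2.820) = 4.50 dB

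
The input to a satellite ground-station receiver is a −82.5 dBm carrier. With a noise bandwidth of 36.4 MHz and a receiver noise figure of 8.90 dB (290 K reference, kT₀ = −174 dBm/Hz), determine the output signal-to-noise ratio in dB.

Noise floor: N = −174 + 10 log₁₀(B) + NF
10 log₁₀(3.64×10⁷) = 75.61 dB
N = −174 + 75.61 + 8.90 = −89.49 dBm
SNR = P_sig − N = −82.5 − (−89.49) = 6.99 dB → 7.0 dB

7.0 dB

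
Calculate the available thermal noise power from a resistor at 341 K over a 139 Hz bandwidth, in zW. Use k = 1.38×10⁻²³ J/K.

P_n = kTB = 1.38×10⁻²³ × 341 × 1.39×10² = 6.54×10⁻¹⁹ W = 654 zW

654 zW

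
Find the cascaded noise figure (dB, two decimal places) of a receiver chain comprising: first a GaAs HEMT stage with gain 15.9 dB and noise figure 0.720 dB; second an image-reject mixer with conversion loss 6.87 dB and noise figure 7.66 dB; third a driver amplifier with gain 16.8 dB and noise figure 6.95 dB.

2.55 dB

Convert to linear (a loss of L dB is a gain of −L dB): F_i = 10^(NF_i/10), G_i = 10^(G_i,dB/10)
  Stage 1: F_1 = 10^(0.720/10) = 1.180, G_1 = 10^(15.9/10) = 38.90
  Stage 2: F_2 = 10^(7.66/10) = 5.834, G_2 = 10^(−6.87/10) = 0.2056
  Stage 3: F_3 = 10^(6.95/10) = 4.955, G_3 = 10^(16.8/10) = 47.86
Friis cascade:
  F = 1.180 + (5.834 − 1)/38.90 + (4.955 − 1)/7.998 = 1.799
NF = 10 log₁₀(1.799) = 2.55 dB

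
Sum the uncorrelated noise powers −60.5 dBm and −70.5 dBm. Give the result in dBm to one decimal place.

−60.1 dBm

Convert to linear, add, convert back:
P₁ = 8.91×10⁻¹⁰ W, P₂ = 8.91×10⁻¹¹ W
P_tot = 9.80×10⁻¹⁰ W → 10 log₁₀(P_tot / 10⁻³) = −60.1 dBm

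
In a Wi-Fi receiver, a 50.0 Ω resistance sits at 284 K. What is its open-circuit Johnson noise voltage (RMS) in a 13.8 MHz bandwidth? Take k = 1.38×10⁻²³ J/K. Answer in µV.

V_n = √(4kTRB)
4kTRB = 4 × 1.38×10⁻²³ × 284 × 5.00×10¹ × 1.38×10⁷ = 1.08×10⁻¹¹ V²
V_n = √(1.08×10⁻¹¹) = 3.29×10⁻⁶ V = 3.29 µV

3.29 µV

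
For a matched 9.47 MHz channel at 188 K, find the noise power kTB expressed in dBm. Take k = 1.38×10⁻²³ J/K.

−106.1 dBm

P_n = kTB = 1.38×10⁻²³ × 188 × 9.47×10⁶ = 2.46×10⁻¹⁴ W
In dBm: 10 log₁₀(2.46×10⁻¹⁴ / 10⁻³) = −106.1 dBm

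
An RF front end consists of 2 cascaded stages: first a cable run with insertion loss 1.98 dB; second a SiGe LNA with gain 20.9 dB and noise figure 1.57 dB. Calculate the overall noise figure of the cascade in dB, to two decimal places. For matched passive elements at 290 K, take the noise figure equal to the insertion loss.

3.55 dB

Convert to linear (a loss of L dB is a gain of −L dB): F_i = 10^(NF_i/10), G_i = 10^(G_i,dB/10)
  Stage 1: F_1 = 10^(1.98/10) = 1.578, G_1 = 10^(−1.98/10) = 0.6339
  Stage 2: F_2 = 10^(1.57/10) = 1.435, G_2 = 10^(20.9/10) = 123.0
Friis cascade:
  F = 1.578 + (1.435 − 1)/0.6339 = 2.265
NF = 10 log₁₀(2.265) = 3.55 dB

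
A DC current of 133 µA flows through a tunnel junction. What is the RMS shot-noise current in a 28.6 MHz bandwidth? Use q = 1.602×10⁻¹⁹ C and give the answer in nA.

I_n = √(2qI·B)
2qI·B = 2 × 1.602×10⁻¹⁹ × 1.33×10⁻⁴ × 2.86×10⁷ = 1.22×10⁻¹⁵ A²
I_n = √(1.22×10⁻¹⁵) = 3.49×10⁻⁸ A = 34.9 nA

34.9 nA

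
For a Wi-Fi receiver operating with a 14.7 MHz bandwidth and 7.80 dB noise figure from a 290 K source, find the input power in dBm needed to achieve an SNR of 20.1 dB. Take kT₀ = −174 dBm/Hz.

−74.4 dBm

Sensitivity = −174 + 10 log₁₀(B) + NF + SNR_min
= −174 + 71.67 + 7.80 + 20.1
= −74.43 dBm → −74.4 dBm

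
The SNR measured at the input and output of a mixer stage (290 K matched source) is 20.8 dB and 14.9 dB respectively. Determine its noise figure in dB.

NF (dB) = SNR_in(dB) − SNR_out(dB) when the source is at T₀
NF = 20.8 − 14.9 = 5.9 dB

5.9 dB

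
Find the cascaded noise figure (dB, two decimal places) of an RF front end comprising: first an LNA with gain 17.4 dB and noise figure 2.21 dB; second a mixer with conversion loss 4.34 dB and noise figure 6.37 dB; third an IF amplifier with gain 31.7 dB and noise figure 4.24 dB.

Convert to linear (a loss of L dB is a gain of −L dB): F_i = 10^(NF_i/10), G_i = 10^(G_i,dB/10)
  Stage 1: F_1 = 10^(2.21/10) = 1.663, G_1 = 10^(17.4/10) = 54.95
  Stage 2: F_2 = 10^(6.37/10) = 4.335, G_2 = 10^(−4.34/10) = 0.3681
  Stage 3: F_3 = 10^(4.24/10) = 2.655, G_3 = 10^(31.7/10) = 1479
Friis cascade:
  F = 1.663 + (4.335 − 1)/54.95 + (2.655 − 1)/20.23 = 1.806
NF = 10 log₁₀(1.806) = 2.57 dB

2.57 dB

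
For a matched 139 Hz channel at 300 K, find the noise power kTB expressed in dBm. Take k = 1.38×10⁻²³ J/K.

P_n = kTB = 1.38×10⁻²³ × 300 × 1.39×10² = 5.75×10⁻¹⁹ W
In dBm: 10 log₁₀(5.75×10⁻¹⁹ / 10⁻³) = −152.4 dBm

−152.4 dBm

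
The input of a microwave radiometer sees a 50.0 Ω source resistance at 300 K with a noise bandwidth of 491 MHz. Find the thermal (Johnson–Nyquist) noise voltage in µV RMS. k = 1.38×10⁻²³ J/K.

20.2 µV

V_n = √(4kTRB)
4kTRB = 4 × 1.38×10⁻²³ × 300 × 5.00×10¹ × 4.91×10⁸ = 4.07×10⁻¹⁰ V²
V_n = √(4.07×10⁻¹⁰) = 2.02×10⁻⁵ V = 20.2 µV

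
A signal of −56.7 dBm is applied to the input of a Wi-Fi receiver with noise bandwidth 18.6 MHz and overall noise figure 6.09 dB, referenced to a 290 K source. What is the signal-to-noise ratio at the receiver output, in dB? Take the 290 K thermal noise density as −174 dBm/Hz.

38.5 dB

Noise floor: N = −174 + 10 log₁₀(B) + NF
10 log₁₀(1.86×10⁷) = 72.7 dB
N = −174 + 72.7 + 6.09 = −95.21 dBm
SNR = P_sig − N = −56.7 − (−95.21) = 38.51 dB → 38.5 dB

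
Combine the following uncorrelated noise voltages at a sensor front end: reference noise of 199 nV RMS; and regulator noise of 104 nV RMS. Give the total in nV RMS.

225 nV

Uncorrelated sources add in power (mean-square): V_tot = √(ΣV_i²)
V_tot = √[(1.99×10⁻⁷)² + (1.04×10⁻⁷)²] = 2.25×10⁻⁷ V = 225 nV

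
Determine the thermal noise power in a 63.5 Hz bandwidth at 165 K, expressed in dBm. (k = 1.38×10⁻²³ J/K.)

P_n = kTB = 1.38×10⁻²³ × 165 × 6.35×10¹ = 1.45×10⁻¹⁹ W
In dBm: 10 log₁₀(1.45×10⁻¹⁹ / 10⁻³) = −158.4 dBm

−158.4 dBm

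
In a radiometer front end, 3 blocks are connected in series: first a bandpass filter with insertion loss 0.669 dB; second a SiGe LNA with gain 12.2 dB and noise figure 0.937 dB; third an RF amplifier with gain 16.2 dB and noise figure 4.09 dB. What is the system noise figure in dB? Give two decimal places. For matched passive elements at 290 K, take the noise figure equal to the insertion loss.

Convert to linear (a loss of L dB is a gain of −L dB): F_i = 10^(NF_i/10), G_i = 10^(G_i,dB/10)
  Stage 1: F_1 = 10^(0.669/10) = 1.167, G_1 = 10^(−0.669/10) = 0.8572
  Stage 2: F_2 = 10^(0.937/10) = 1.241, G_2 = 10^(12.2/10) = 16.60
  Stage 3: F_3 = 10^(4.09/10) = 2.564, G_3 = 10^(16.2/10) = 41.69
Friis cascade:
  F = 1.167 + (1.241 − 1)/0.8572 + (2.564 − 1)/14.23 = 1.557
NF = 10 log₁₀(1.557) = 1.92 dB

1.92 dB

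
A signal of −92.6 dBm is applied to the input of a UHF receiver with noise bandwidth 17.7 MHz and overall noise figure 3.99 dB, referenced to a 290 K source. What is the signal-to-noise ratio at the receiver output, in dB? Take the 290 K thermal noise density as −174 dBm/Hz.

4.9 dB

Noise floor: N = −174 + 10 log₁₀(B) + NF
10 log₁₀(1.77×10⁷) = 72.48 dB
N = −174 + 72.48 + 3.99 = −97.53 dBm
SNR = P_sig − N = −92.6 − (−97.53) = 4.93 dB → 4.9 dB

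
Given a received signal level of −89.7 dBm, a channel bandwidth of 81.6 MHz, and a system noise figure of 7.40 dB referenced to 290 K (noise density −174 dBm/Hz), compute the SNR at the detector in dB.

Noise floor: N = −174 + 10 log₁₀(B) + NF
10 log₁₀(8.16×10⁷) = 79.12 dB
N = −174 + 79.12 + 7.40 = −87.48 dBm
SNR = P_sig − N = −89.7 − (−87.48) = −2.22 dB → −2.2 dB

−2.2 dB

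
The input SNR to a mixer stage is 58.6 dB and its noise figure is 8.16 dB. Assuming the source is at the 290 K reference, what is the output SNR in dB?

50.44 dB

By definition F = SNR_in/SNR_out, so in dB: SNR_out = SNR_in − NF
SNR_out = 58.6 − 8.16 = 50.44 dB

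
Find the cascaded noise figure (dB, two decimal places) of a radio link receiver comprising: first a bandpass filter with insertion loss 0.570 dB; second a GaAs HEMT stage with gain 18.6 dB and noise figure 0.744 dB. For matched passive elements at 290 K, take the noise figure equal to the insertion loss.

1.31 dB

Convert to linear (a loss of L dB is a gain of −L dB): F_i = 10^(NF_i/10), G_i = 10^(G_i,dB/10)
  Stage 1: F_1 = 10^(0.570/10) = 1.140, G_1 = 10^(−0.570/10) = 0.8770
  Stage 2: F_2 = 10^(0.744/10) = 1.187, G_2 = 10^(18.6/10) = 72.44
Friis cascade:
  F = 1.140 + (1.187 − 1)/0.8770 = 1.353
NF = 10 log₁₀(1.353) = 1.31 dB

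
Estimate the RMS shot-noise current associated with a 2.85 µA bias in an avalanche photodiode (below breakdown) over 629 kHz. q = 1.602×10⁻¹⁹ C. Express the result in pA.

I_n = √(2qI·B)
2qI·B = 2 × 1.602×10⁻¹⁹ × 2.85×10⁻⁶ × 6.29×10⁵ = 5.74×10⁻¹⁹ A²
I_n = √(5.74×10⁻¹⁹) = 7.58×10⁻¹⁰ A = 758 pA

758 pA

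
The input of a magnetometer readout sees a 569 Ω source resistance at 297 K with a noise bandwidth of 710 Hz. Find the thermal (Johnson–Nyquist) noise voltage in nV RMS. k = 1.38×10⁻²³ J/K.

81.4 nV

V_n = √(4kTRB)
4kTRB = 4 × 1.38×10⁻²³ × 297 × 5.69×10² × 7.10×10² = 6.62×10⁻¹⁵ V²
V_n = √(6.62×10⁻¹⁵) = 8.14×10⁻⁸ V = 81.4 nV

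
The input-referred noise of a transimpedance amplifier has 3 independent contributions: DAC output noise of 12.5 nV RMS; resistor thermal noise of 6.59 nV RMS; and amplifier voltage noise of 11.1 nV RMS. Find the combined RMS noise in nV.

Uncorrelated sources add in power (mean-square): V_tot = √(ΣV_i²)
V_tot = √[(1.25×10⁻⁸)² + (6.59×10⁻⁹)² + (1.11×10⁻⁸)²] = 1.80×10⁻⁸ V = 18.0 nV

18.0 nV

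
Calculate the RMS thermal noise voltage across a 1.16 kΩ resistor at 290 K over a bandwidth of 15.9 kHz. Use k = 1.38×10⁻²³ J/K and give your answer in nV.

543 nV

V_n = √(4kTRB)
4kTRB = 4 × 1.38×10⁻²³ × 290 × 1.16×10³ × 1.59×10⁴ = 2.95×10⁻¹³ V²
V_n = √(2.95×10⁻¹³) = 5.43×10⁻⁷ V = 543 nV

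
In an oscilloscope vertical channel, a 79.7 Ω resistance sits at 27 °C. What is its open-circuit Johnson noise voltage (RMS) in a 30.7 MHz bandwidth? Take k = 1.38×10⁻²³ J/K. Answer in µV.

T = 27 °C + 273.15 = 300.15 K
V_n = √(4kTRB)
4kTRB = 4 × 1.38×10⁻²³ × 300.15 × 7.97×10¹ × 3.07×10⁷ = 4.05×10⁻¹¹ V²
V_n = √(4.05×10⁻¹¹) = 6.37×10⁻⁶ V = 6.37 µV

6.37 µV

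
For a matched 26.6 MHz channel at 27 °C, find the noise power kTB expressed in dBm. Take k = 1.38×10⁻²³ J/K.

−99.6 dBm

T = 27 °C + 273.15 = 300.15 K
P_n = kTB = 1.38×10⁻²³ × 300.15 × 2.66×10⁷ = 1.10×10⁻¹³ W
In dBm: 10 log₁₀(1.10×10⁻¹³ / 10⁻³) = −99.6 dBm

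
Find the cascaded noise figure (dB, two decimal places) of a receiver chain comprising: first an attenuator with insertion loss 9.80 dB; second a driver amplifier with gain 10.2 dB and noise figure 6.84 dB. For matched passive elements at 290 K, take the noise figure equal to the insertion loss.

16.64 dB

Convert to linear (a loss of L dB is a gain of −L dB): F_i = 10^(NF_i/10), G_i = 10^(G_i,dB/10)
  Stage 1: F_1 = 10^(9.80/10) = 9.550, G_1 = 10^(−9.80/10) = 0.1047
  Stage 2: F_2 = 10^(6.84/10) = 4.831, G_2 = 10^(10.2/10) = 10.47
Friis cascade:
  F = 9.550 + (4.831 − 1)/0.1047 = 46.13
NF = 10 log₁₀(46.13) = 16.64 dB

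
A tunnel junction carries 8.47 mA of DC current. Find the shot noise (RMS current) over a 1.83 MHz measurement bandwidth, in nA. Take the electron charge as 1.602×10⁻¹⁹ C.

70.5 nA

I_n = √(2qI·B)
2qI·B = 2 × 1.602×10⁻¹⁹ × 8.47×10⁻³ × 1.83×10⁶ = 4.97×10⁻¹⁵ A²
I_n = √(4.97×10⁻¹⁵) = 7.05×10⁻⁸ A = 70.5 nA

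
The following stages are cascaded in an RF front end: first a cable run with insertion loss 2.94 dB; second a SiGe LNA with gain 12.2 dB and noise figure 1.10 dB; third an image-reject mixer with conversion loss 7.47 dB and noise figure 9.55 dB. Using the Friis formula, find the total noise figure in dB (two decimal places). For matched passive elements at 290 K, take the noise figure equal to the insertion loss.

Convert to linear (a loss of L dB is a gain of −L dB): F_i = 10^(NF_i/10), G_i = 10^(G_i,dB/10)
  Stage 1: F_1 = 10^(2.94/10) = 1.968, G_1 = 10^(−2.94/10) = 0.5082
  Stage 2: F_2 = 10^(1.10/10) = 1.288, G_2 = 10^(12.2/10) = 16.60
  Stage 3: F_3 = 10^(9.55/10) = 9.016, G_3 = 10^(−7.47/10) = 0.1791
Friis cascade:
  F = 1.968 + (1.288 − 1)/0.5082 + (9.016 − 1)/8.433 = 3.486
NF = 10 log₁₀(3.486) = 5.42 dB

5.42 dB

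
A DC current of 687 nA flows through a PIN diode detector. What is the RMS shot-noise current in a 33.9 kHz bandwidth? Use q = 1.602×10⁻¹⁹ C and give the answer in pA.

86.4 pA

I_n = √(2qI·B)
2qI·B = 2 × 1.602×10⁻¹⁹ × 6.87×10⁻⁷ × 3.39×10⁴ = 7.46×10⁻²¹ A²
I_n = √(7.46×10⁻²¹) = 8.64×10⁻¹¹ A = 86.4 pA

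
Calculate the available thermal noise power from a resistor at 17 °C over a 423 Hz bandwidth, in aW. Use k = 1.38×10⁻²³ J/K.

T = 17 °C + 273.15 = 290.15 K
P_n = kTB = 1.38×10⁻²³ × 290.15 × 4.23×10² = 1.69×10⁻¹⁸ W = 1.69 aW

1.69 aW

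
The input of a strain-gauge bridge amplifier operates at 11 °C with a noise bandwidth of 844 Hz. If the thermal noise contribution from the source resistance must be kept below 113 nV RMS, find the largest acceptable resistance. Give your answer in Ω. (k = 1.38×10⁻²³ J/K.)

T = 11 °C + 273.15 = 284.15 K
Johnson–Nyquist: V_n = √(4kTRB) ⇒ R = V_n² / (4kTB)
4kTB = 4 × 1.38×10⁻²³ × 284.15 × 8.44×10² = 1.32×10⁻¹⁷
R = (1.13×10⁻⁷)² / 1.32×10⁻¹⁷ = 9.65×10² Ω = 965 Ω

965 Ω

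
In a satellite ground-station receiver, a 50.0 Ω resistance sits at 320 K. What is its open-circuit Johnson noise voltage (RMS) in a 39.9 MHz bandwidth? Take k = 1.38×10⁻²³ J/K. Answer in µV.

V_n = √(4kTRB)
4kTRB = 4 × 1.38×10⁻²³ × 320 × 5.00×10¹ × 3.99×10⁷ = 3.52×10⁻¹¹ V²
V_n = √(3.52×10⁻¹¹) = 5.94×10⁻⁶ V = 5.94 µV

5.94 µV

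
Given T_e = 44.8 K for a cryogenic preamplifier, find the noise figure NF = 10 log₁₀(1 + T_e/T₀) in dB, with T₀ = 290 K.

F = 1 + T_e/T₀ = 1 + 44.8/290 = 1.15448
NF = 10 log₁₀(1.15448) = 0.624 dB

0.624 dB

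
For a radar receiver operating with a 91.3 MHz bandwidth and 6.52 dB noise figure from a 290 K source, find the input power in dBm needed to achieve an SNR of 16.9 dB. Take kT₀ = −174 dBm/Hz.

−71.0 dBm

Sensitivity = −174 + 10 log₁₀(B) + NF + SNR_min
= −174 + 79.6 + 6.52 + 16.9
= −70.98 dBm → −71.0 dBm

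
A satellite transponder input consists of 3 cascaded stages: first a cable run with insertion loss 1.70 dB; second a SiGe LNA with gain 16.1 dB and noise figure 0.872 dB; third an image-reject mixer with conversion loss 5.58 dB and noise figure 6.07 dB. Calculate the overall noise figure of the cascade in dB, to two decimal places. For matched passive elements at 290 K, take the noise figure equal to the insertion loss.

Convert to linear (a loss of L dB is a gain of −L dB): F_i = 10^(NF_i/10), G_i = 10^(G_i,dB/10)
  Stage 1: F_1 = 10^(1.70/10) = 1.479, G_1 = 10^(−1.70/10) = 0.6761
  Stage 2: F_2 = 10^(0.872/10) = 1.222, G_2 = 10^(16.1/10) = 40.74
  Stage 3: F_3 = 10^(6.07/10) = 4.046, G_3 = 10^(−5.58/10) = 0.2767
Friis cascade:
  F = 1.479 + (1.222 − 1)/0.6761 + (4.046 − 1)/27.54 = 1.919
NF = 10 log₁₀(1.919) = 2.83 dB

2.83 dB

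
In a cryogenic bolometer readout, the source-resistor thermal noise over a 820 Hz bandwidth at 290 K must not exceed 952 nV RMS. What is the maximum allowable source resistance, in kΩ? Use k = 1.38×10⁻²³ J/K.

69.0 kΩ

Johnson–Nyquist: V_n = √(4kTRB) ⇒ R = V_n² / (4kTB)
4kTB = 4 × 1.38×10⁻²³ × 290 × 8.20×10² = 1.31×10⁻¹⁷
R = (9.52×10⁻⁷)² / 1.31×10⁻¹⁷ = 6.90×10⁴ Ω = 69.0 kΩ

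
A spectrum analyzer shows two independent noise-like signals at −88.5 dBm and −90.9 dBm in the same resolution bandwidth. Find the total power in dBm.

−86.5 dBm

Convert to linear, add, convert back:
P₁ = 1.41×10⁻¹² W, P₂ = 8.13×10⁻¹³ W
P_tot = 2.23×10⁻¹² W → 10 log₁₀(P_tot / 10⁻³) = −86.5 dBm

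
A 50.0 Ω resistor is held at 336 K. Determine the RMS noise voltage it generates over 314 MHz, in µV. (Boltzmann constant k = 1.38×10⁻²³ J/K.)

17.1 µV

V_n = √(4kTRB)
4kTRB = 4 × 1.38×10⁻²³ × 336 × 5.00×10¹ × 3.14×10⁸ = 2.91×10⁻¹⁰ V²
V_n = √(2.91×10⁻¹⁰) = 1.71×10⁻⁵ V = 17.1 µV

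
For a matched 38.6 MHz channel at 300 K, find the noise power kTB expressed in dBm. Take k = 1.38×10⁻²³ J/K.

−98.0 dBm

P_n = kTB = 1.38×10⁻²³ × 300 × 3.86×10⁷ = 1.60×10⁻¹³ W
In dBm: 10 log₁₀(1.60×10⁻¹³ / 10⁻³) = −98.0 dBm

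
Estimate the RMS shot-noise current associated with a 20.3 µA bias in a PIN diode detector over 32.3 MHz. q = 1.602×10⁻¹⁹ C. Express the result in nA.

I_n = √(2qI·B)
2qI·B = 2 × 1.602×10⁻¹⁹ × 2.03×10⁻⁵ × 3.23×10⁷ = 2.10×10⁻¹⁶ A²
I_n = √(2.10×10⁻¹⁶) = 1.45×10⁻⁸ A = 14.5 nA

14.5 nA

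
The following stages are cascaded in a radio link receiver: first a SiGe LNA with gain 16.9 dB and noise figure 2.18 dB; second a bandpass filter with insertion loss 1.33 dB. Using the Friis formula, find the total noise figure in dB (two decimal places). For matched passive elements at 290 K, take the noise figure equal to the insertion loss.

2.20 dB

Convert to linear (a loss of L dB is a gain of −L dB): F_i = 10^(NF_i/10), G_i = 10^(G_i,dB/10)
  Stage 1: F_1 = 10^(2.18/10) = 1.652, G_1 = 10^(16.9/10) = 48.98
  Stage 2: F_2 = 10^(1.33/10) = 1.358, G_2 = 10^(−1.33/10) = 0.7362
Friis cascade:
  F = 1.652 + (1.358 − 1)/48.98 = 1.659
NF = 10 log₁₀(1.659) = 2.20 dB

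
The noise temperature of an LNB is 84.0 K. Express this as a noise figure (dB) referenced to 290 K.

1.10 dB

F = 1 + T_e/T₀ = 1 + 84.0/290 = 1.28966
NF = 10 log₁₀(1.28966) = 1.10 dB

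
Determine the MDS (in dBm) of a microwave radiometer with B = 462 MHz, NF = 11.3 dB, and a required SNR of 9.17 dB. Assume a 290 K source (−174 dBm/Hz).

Sensitivity = −174 + 10 log₁₀(B) + NF + SNR_min
= −174 + 86.65 + 11.3 + 9.17
= −66.88 dBm → −66.9 dBm

−66.9 dBm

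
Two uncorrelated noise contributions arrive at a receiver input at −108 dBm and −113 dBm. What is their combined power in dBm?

−106.8 dBm

Convert to linear, add, convert back:
P₁ = 1.58×10⁻¹⁴ W, P₂ = 5.01×10⁻¹⁵ W
P_tot = 2.09×10⁻¹⁴ W → 10 log₁₀(P_tot / 10⁻³) = −106.8 dBm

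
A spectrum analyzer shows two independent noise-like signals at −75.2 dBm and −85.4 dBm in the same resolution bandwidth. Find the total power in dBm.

Convert to linear, add, convert back:
P₁ = 3.02×10⁻¹¹ W, P₂ = 2.88×10⁻¹² W
P_tot = 3.31×10⁻¹¹ W → 10 log₁₀(P_tot / 10⁻³) = −74.8 dBm

−74.8 dBm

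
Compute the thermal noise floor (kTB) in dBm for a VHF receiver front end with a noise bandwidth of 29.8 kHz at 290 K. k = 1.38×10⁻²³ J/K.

P_n = kTB = 1.38×10⁻²³ × 290 × 2.98×10⁴ = 1.19×10⁻¹⁶ W
In dBm: 10 log₁₀(1.19×10⁻¹⁶ / 10⁻³) = −129.2 dBm

−129.2 dBm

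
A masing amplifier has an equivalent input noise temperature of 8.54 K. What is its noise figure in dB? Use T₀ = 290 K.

0.126 dB

F = 1 + T_e/T₀ = 1 + 8.54/290 = 1.02945
NF = 10 log₁₀(1.02945) = 0.126 dB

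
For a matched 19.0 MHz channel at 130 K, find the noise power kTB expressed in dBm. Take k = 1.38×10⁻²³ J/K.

−104.7 dBm

P_n = kTB = 1.38×10⁻²³ × 130 × 1.90×10⁷ = 3.41×10⁻¹⁴ W
In dBm: 10 log₁₀(3.41×10⁻¹⁴ / 10⁻³) = −104.7 dBm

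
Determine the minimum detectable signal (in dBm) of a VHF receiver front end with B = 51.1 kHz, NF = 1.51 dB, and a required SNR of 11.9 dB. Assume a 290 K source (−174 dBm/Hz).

−113.5 dBm

Sensitivity = −174 + 10 log₁₀(B) + NF + SNR_min
= −174 + 47.08 + 1.51 + 11.9
= −113.51 dBm → −113.5 dBm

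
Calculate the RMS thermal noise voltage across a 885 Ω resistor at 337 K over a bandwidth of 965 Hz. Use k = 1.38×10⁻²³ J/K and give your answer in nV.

V_n = √(4kTRB)
4kTRB = 4 × 1.38×10⁻²³ × 337 × 8.85×10² × 9.65×10² = 1.59×10⁻¹⁴ V²
V_n = √(1.59×10⁻¹⁴) = 1.26×10⁻⁷ V = 126 nV

126 nV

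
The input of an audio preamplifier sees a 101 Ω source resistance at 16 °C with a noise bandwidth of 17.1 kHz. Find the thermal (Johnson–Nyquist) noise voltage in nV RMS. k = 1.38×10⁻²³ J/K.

166 nV

T = 16 °C + 273.15 = 289.15 K
V_n = √(4kTRB)
4kTRB = 4 × 1.38×10⁻²³ × 289.15 × 1.01×10² × 1.71×10⁴ = 2.76×10⁻¹⁴ V²
V_n = √(2.76×10⁻¹⁴) = 1.66×10⁻⁷ V = 166 nV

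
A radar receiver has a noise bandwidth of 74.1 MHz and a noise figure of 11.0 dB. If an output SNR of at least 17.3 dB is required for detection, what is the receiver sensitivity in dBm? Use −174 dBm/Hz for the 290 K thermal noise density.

Sensitivity = −174 + 10 log₁₀(B) + NF + SNR_min
= −174 + 78.7 + 11.0 + 17.3
= −67.0 dBm → −67.0 dBm

−67.0 dBm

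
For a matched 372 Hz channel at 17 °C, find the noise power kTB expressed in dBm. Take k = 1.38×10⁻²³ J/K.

−148.3 dBm

T = 17 °C + 273.15 = 290.15 K
P_n = kTB = 1.38×10⁻²³ × 290.15 × 3.72×10² = 1.49×10⁻¹⁸ W
In dBm: 10 log₁₀(1.49×10⁻¹⁸ / 10⁻³) = −148.3 dBm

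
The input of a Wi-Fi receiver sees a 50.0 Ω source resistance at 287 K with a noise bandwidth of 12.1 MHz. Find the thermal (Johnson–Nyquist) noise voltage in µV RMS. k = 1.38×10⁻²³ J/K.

3.10 µV

V_n = √(4kTRB)
4kTRB = 4 × 1.38×10⁻²³ × 287 × 5.00×10¹ × 1.21×10⁷ = 9.58×10⁻¹² V²
V_n = √(9.58×10⁻¹²) = 3.10×10⁻⁶ V = 3.10 µV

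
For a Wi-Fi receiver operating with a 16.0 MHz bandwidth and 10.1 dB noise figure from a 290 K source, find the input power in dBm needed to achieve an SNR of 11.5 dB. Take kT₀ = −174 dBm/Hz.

−80.4 dBm

Sensitivity = −174 + 10 log₁₀(B) + NF + SNR_min
= −174 + 72.04 + 10.1 + 11.5
= −80.36 dBm → −80.4 dBm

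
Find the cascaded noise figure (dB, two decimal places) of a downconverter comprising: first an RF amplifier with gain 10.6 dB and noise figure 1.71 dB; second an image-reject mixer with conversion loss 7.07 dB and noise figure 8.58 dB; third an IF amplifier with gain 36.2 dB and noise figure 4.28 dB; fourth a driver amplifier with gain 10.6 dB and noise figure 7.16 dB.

4.42 dB

Convert to linear (a loss of L dB is a gain of −L dB): F_i = 10^(NF_i/10), G_i = 10^(G_i,dB/10)
  Stage 1: F_1 = 10^(1.71/10) = 1.483, G_1 = 10^(10.6/10) = 11.48
  Stage 2: F_2 = 10^(8.58/10) = 7.211, G_2 = 10^(−7.07/10) = 0.1963
  Stage 3: F_3 = 10^(4.28/10) = 2.679, G_3 = 10^(36.2/10) = 4169
  Stage 4: F_4 = 10^(7.16/10) = 5.200, G_4 = 10^(10.6/10) = 11.48
Friis cascade:
  F = 1.483 + (7.211 − 1)/11.48 + (2.679 − 1)/2.254 + (5.200 − 1)/9397 = 2.769
NF = 10 log₁₀(2.769) = 4.42 dB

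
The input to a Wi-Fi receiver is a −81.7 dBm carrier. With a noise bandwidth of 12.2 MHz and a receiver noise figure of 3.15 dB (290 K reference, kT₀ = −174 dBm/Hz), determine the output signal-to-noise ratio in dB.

Noise floor: N = −174 + 10 log₁₀(B) + NF
10 log₁₀(1.22×10⁷) = 70.86 dB
N = −174 + 70.86 + 3.15 = −99.99 dBm
SNR = P_sig − N = −81.7 − (−99.99) = 18.29 dB → 18.3 dB

18.3 dB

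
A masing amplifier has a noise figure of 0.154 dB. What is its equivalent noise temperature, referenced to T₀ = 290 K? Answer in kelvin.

10.5 K

F = 10^(0.154/10) = 1.0361
T_e = (F − 1)·T₀ = (1.0361 − 1) × 290 = 10.5 K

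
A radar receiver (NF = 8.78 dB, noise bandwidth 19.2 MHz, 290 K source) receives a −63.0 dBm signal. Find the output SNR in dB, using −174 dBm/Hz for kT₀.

Noise floor: N = −174 + 10 log₁₀(B) + NF
10 log₁₀(1.92×10⁷) = 72.83 dB
N = −174 + 72.83 + 8.78 = −92.39 dBm
SNR = P_sig − N = −63.0 − (−92.39) = 29.39 dB → 29.4 dB

29.4 dB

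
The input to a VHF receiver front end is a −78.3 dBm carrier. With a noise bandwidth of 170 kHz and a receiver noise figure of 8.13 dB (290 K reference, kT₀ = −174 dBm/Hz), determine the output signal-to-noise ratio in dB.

35.3 dB

Noise floor: N = −174 + 10 log₁₀(B) + NF
10 log₁₀(1.70×10⁵) = 52.3 dB
N = −174 + 52.3 + 8.13 = −113.57 dBm
SNR = P_sig − N = −78.3 − (−113.57) = 35.27 dB → 35.3 dB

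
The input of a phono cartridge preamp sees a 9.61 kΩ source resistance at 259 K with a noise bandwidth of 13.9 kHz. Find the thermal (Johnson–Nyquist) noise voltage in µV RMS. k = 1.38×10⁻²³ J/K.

V_n = √(4kTRB)
4kTRB = 4 × 1.38×10⁻²³ × 259 × 9.61×10³ × 1.39×10⁴ = 1.91×10⁻¹² V²
V_n = √(1.91×10⁻¹²) = 1.38×10⁻⁶ V = 1.38 µV

1.38 µV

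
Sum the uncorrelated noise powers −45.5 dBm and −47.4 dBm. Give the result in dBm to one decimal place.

Convert to linear, add, convert back:
P₁ = 2.82×10⁻⁸ W, P₂ = 1.82×10⁻⁸ W
P_tot = 4.64×10⁻⁸ W → 10 log₁₀(P_tot / 10⁻³) = −43.3 dBm

−43.3 dBm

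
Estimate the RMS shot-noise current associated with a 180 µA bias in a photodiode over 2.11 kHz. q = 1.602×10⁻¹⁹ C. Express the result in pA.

I_n = √(2qI·B)
2qI·B = 2 × 1.602×10⁻¹⁹ × 1.80×10⁻⁴ × 2.11×10³ = 1.22×10⁻¹⁹ A²
I_n = √(1.22×10⁻¹⁹) = 3.49×10⁻¹⁰ A = 349 pA

349 pA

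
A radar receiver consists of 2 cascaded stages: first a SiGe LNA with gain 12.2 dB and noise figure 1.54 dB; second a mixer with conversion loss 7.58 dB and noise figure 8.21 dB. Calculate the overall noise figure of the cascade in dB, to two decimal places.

Convert to linear (a loss of L dB is a gain of −L dB): F_i = 10^(NF_i/10), G_i = 10^(G_i,dB/10)
  Stage 1: F_1 = 10^(1.54/10) = 1.426, G_1 = 10^(12.2/10) = 16.60
  Stage 2: F_2 = 10^(8.21/10) = 6.622, G_2 = 10^(−7.58/10) = 0.1746
Friis cascade:
  F = 1.426 + (6.622 − 1)/16.60 = 1.764
NF = 10 log₁₀(1.764) = 2.47 dB

2.47 dB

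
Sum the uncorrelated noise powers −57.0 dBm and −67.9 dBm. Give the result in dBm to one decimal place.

Convert to linear, add, convert back:
P₁ = 2.00×10⁻⁹ W, P₂ = 1.62×10⁻¹⁰ W
P_tot = 2.16×10⁻⁹ W → 10 log₁₀(P_tot / 10⁻³) = −56.7 dBm

−56.7 dBm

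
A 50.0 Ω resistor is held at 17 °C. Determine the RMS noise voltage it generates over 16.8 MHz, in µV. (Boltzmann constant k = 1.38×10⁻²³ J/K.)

T = 17 °C + 273.15 = 290.15 K
V_n = √(4kTRB)
4kTRB = 4 × 1.38×10⁻²³ × 290.15 × 5.00×10¹ × 1.68×10⁷ = 1.35×10⁻¹¹ V²
V_n = √(1.35×10⁻¹¹) = 3.67×10⁻⁶ V = 3.67 µV

3.67 µV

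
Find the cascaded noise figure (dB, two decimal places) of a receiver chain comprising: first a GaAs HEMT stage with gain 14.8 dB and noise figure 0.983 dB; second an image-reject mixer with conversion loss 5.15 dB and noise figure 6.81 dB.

Convert to linear (a loss of L dB is a gain of −L dB): F_i = 10^(NF_i/10), G_i = 10^(G_i,dB/10)
  Stage 1: F_1 = 10^(0.983/10) = 1.254, G_1 = 10^(14.8/10) = 30.20
  Stage 2: F_2 = 10^(6.81/10) = 4.797, G_2 = 10^(−5.15/10) = 0.3055
Friis cascade:
  F = 1.254 + (4.797 − 1)/30.20 = 1.380
NF = 10 log₁₀(1.380) = 1.40 dB

1.40 dB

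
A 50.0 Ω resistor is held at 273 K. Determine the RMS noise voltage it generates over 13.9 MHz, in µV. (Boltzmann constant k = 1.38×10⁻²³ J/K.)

V_n = √(4kTRB)
4kTRB = 4 × 1.38×10⁻²³ × 273 × 5.00×10¹ × 1.39×10⁷ = 1.05×10⁻¹¹ V²
V_n = √(1.05×10⁻¹¹) = 3.24×10⁻⁶ V = 3.24 µV

3.24 µV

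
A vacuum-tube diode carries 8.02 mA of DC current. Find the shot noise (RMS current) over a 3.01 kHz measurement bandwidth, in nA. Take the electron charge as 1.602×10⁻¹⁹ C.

2.78 nA

I_n = √(2qI·B)
2qI·B = 2 × 1.602×10⁻¹⁹ × 8.02×10⁻³ × 3.01×10³ = 7.73×10⁻¹⁸ A²
I_n = √(7.73×10⁻¹⁸) = 2.78×10⁻⁹ A = 2.78 nA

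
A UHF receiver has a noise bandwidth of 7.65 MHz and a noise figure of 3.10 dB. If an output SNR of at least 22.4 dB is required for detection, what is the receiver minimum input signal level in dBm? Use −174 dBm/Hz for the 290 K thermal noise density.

−79.7 dBm

Sensitivity = −174 + 10 log₁₀(B) + NF + SNR_min
= −174 + 68.84 + 3.10 + 22.4
= −79.66 dBm → −79.7 dBm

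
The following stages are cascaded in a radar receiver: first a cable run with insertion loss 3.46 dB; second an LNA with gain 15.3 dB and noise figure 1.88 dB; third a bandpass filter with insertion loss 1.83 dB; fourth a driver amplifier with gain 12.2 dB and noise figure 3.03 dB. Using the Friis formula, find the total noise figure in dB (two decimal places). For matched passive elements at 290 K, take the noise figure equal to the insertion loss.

5.51 dB

Convert to linear (a loss of L dB is a gain of −L dB): F_i = 10^(NF_i/10), G_i = 10^(G_i,dB/10)
  Stage 1: F_1 = 10^(3.46/10) = 2.218, G_1 = 10^(−3.46/10) = 0.4508
  Stage 2: F_2 = 10^(1.88/10) = 1.542, G_2 = 10^(15.3/10) = 33.88
  Stage 3: F_3 = 10^(1.83/10) = 1.524, G_3 = 10^(−1.83/10) = 0.6561
  Stage 4: F_4 = 10^(3.03/10) = 2.009, G_4 = 10^(12.2/10) = 16.60
Friis cascade:
  F = 2.218 + (1.542 − 1)/0.4508 + (1.524 − 1)/15.28 + (2.009 − 1)/10.02 = 3.555
NF = 10 log₁₀(3.555) = 5.51 dB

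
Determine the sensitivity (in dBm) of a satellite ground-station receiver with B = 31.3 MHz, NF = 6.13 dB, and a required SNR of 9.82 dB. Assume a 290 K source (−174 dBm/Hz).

Sensitivity = −174 + 10 log₁₀(B) + NF + SNR_min
= −174 + 74.96 + 6.13 + 9.82
= −83.09 dBm → −83.1 dBm

−83.1 dBm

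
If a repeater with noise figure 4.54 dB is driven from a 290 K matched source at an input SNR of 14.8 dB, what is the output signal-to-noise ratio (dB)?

10.26 dB

By definition F = SNR_in/SNR_out, so in dB: SNR_out = SNR_in − NF
SNR_out = 14.8 − 4.54 = 10.26 dB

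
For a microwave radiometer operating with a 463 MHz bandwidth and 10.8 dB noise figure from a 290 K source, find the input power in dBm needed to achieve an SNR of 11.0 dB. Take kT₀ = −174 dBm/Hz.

−65.5 dBm

Sensitivity = −174 + 10 log₁₀(B) + NF + SNR_min
= −174 + 86.66 + 10.8 + 11.0
= −65.54 dBm → −65.5 dBm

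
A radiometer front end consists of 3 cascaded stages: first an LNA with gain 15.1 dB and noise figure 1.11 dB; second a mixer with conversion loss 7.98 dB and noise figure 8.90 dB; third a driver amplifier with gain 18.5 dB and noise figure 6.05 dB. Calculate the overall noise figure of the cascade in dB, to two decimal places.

3.20 dB

Convert to linear (a loss of L dB is a gain of −L dB): F_i = 10^(NF_i/10), G_i = 10^(G_i,dB/10)
  Stage 1: F_1 = 10^(1.11/10) = 1.291, G_1 = 10^(15.1/10) = 32.36
  Stage 2: F_2 = 10^(8.90/10) = 7.762, G_2 = 10^(−7.98/10) = 0.1592
  Stage 3: F_3 = 10^(6.05/10) = 4.027, G_3 = 10^(18.5/10) = 70.79
Friis cascade:
  F = 1.291 + (7.762 − 1)/32.36 + (4.027 − 1)/5.152 = 2.088
NF = 10 log₁₀(2.088) = 3.20 dB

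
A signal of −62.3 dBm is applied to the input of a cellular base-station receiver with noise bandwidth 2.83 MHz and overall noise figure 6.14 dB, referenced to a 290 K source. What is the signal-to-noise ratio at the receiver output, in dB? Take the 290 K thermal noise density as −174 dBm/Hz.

41.0 dB

Noise floor: N = −174 + 10 log₁₀(B) + NF
10 log₁₀(2.83×10⁶) = 64.52 dB
N = −174 + 64.52 + 6.14 = −103.34 dBm
SNR = P_sig − N = −62.3 − (−103.34) = 41.04 dB → 41.0 dB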